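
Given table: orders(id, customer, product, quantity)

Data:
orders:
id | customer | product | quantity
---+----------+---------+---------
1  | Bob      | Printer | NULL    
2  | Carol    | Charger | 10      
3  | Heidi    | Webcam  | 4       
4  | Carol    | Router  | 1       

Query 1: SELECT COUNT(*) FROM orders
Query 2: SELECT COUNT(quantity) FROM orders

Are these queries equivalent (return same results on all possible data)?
No, not equivalent

Query 1 returns: [(4,)]
Query 2 returns: [(3,)]

Reason: COUNT(*) includes NULLs, COUNT(column) excludes them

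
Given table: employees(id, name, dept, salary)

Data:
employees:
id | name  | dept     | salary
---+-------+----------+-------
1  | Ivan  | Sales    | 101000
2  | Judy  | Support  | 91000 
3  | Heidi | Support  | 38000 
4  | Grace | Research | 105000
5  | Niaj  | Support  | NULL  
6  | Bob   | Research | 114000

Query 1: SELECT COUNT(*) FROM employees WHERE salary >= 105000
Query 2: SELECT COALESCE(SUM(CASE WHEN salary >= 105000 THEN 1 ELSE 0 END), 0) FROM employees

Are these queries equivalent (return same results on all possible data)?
Yes, equivalent

Both queries return: [(2,)]

Reason: COUNT with WHERE vs conditional SUM (COALESCE handles empty-table NULL)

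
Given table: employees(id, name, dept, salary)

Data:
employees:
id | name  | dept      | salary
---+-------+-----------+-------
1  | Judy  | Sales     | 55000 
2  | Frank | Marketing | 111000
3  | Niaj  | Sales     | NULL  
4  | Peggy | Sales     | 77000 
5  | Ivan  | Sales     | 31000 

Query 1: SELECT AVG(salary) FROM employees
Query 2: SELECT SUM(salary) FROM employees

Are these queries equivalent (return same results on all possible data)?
No, not equivalent

Query 1 returns: [(68500.0,)]
Query 2 returns: [(274000,)]

Reason: AVG vs SUM give different aggregate values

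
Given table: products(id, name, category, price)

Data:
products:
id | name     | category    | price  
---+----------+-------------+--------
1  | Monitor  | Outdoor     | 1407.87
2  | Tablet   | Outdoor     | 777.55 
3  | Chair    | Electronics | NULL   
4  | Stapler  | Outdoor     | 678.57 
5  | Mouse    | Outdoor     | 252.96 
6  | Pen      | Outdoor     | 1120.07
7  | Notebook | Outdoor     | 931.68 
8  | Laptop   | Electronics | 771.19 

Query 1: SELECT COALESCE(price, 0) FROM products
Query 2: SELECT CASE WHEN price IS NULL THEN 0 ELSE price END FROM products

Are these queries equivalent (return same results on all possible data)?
Yes, equivalent

Both queries return: [(0,), (252.96,), (678.57,), (771.19,), (777.55,), (931.68,), (1120.07,), (1407.87,)]

Reason: COALESCE vs CASE for NULL handling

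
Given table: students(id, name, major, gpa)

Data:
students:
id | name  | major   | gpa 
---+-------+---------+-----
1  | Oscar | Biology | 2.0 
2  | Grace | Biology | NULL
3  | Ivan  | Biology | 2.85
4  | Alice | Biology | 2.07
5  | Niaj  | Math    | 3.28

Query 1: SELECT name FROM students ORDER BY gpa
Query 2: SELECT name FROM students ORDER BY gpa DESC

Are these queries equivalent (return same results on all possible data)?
No, not equivalent

Query 1 returns: [('Grace',), ('Oscar',), ('Alice',), ('Ivan',), ('Niaj',)]
Query 2 returns: [('Niaj',), ('Ivan',), ('Alice',), ('Oscar',), ('Grace',)]

Reason: ASC vs DESC gives opposite ordering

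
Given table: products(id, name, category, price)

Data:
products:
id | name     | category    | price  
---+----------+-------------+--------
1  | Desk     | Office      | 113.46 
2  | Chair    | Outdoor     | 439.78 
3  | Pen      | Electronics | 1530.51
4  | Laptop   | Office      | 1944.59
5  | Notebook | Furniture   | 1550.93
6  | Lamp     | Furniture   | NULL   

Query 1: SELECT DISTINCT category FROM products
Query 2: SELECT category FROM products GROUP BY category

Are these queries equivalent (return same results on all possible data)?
Yes, equivalent

Both queries return: [('Electronics',), ('Furniture',), ('Office',), ('Outdoor',)]

Reason: Both get unique categorys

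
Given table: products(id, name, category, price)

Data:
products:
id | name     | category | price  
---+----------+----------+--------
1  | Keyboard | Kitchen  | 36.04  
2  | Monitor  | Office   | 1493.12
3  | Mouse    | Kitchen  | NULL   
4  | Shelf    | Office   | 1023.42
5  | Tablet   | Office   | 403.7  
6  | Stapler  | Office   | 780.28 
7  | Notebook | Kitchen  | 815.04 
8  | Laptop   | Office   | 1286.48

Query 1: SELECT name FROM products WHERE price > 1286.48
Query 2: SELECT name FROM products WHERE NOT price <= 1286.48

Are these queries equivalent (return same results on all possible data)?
Yes, equivalent

Both queries return: [('Monitor',)]

Reason: Both filter price > 1286.48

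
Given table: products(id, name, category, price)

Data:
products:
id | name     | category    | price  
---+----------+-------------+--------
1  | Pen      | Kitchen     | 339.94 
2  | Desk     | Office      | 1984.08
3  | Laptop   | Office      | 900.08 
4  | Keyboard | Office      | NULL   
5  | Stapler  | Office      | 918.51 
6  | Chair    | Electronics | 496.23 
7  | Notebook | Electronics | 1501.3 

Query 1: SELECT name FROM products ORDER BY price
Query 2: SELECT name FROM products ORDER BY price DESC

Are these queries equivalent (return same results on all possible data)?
No, not equivalent

Query 1 returns: [('Keyboard',), ('Pen',), ('Chair',), ('Laptop',), ('Stapler',), ('Notebook',), ('Desk',)]
Query 2 returns: [('Desk',), ('Notebook',), ('Stapler',), ('Laptop',), ('Chair',), ('Pen',), ('Keyboard',)]

Reason: ASC vs DESC gives opposite ordering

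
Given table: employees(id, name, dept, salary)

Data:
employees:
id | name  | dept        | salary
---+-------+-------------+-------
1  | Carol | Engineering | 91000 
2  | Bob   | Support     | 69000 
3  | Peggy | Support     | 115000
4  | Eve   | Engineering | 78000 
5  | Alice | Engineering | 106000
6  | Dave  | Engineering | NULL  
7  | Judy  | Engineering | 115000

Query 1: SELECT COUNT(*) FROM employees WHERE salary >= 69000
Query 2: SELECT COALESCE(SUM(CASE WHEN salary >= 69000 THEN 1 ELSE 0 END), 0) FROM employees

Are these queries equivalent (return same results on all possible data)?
Yes, equivalent

Both queries return: [(6,)]

Reason: COUNT with WHERE vs conditional SUM (COALESCE handles empty-table NULL)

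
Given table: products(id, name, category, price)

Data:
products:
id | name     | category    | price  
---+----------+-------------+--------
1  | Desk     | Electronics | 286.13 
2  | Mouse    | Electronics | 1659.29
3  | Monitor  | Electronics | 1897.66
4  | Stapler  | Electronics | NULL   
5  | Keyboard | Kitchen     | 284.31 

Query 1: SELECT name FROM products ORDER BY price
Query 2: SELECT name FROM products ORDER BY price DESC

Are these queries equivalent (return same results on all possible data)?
No, not equivalent

Query 1 returns: [('Stapler',), ('Keyboard',), ('Desk',), ('Mouse',), ('Monitor',)]
Query 2 returns: [('Monitor',), ('Mouse',), ('Desk',), ('Keyboard',), ('Stapler',)]

Reason: ASC vs DESC gives opposite ordering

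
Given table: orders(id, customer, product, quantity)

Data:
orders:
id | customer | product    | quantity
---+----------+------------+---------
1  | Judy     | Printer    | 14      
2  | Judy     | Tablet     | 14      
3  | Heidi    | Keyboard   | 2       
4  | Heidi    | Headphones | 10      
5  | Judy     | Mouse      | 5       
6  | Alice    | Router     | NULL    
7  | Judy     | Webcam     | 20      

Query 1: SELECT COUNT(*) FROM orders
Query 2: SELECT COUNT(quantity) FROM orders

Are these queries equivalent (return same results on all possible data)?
No, not equivalent

Query 1 returns: [(7,)]
Query 2 returns: [(6,)]

Reason: COUNT(*) includes NULLs, COUNT(column) excludes them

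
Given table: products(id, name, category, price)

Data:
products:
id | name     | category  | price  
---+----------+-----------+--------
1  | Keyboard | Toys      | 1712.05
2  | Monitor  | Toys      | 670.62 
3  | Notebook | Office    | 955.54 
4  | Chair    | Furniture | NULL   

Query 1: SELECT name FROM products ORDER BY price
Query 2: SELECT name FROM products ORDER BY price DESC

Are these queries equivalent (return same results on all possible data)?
No, not equivalent

Query 1 returns: [('Chair',), ('Monitor',), ('Notebook',), ('Keyboard',)]
Query 2 returns: [('Keyboard',), ('Notebook',), ('Monitor',), ('Chair',)]

Reason: ASC vs DESC gives opposite ordering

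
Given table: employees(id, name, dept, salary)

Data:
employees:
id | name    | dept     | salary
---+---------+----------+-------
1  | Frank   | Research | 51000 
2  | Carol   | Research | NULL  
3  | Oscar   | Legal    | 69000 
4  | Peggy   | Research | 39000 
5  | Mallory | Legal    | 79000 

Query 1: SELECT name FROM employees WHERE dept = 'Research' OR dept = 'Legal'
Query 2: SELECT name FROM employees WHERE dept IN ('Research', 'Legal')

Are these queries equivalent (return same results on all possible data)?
Yes, equivalent

Both queries return: [('Carol',), ('Frank',), ('Mallory',), ('Oscar',), ('Peggy',)]

Reason: OR vs IN are equivalent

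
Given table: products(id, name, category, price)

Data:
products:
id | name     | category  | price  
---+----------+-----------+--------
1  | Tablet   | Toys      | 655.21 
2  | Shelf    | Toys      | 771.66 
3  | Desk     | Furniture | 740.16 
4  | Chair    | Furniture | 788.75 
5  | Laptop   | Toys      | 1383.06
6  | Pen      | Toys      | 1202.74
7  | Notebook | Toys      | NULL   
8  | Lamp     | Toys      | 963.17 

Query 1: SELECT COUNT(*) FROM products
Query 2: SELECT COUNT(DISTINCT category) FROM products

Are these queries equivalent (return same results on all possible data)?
No, not equivalent

Query 1 returns: [(8,)]
Query 2 returns: [(2,)]

Reason: COUNT(*) counts rows, COUNT(DISTINCT category) counts unique categorys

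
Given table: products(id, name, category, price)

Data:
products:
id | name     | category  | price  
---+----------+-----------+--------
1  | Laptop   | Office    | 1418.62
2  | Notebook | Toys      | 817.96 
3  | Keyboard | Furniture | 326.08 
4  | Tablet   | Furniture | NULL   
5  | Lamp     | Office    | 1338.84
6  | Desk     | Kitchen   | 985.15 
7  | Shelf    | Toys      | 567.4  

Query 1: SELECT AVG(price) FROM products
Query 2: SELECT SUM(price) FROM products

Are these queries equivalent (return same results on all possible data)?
No, not equivalent

Query 1 returns: [(909.0083333333333,)]
Query 2 returns: [(5454.05,)]

Reason: AVG vs SUM give different aggregate values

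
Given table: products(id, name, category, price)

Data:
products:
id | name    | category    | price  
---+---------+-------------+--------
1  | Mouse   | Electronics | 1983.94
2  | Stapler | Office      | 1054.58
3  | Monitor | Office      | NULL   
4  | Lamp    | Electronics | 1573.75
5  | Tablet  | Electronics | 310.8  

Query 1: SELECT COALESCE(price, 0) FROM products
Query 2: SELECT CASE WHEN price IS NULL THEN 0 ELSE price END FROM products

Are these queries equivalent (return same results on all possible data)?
Yes, equivalent

Both queries return: [(0,), (310.8,), (1054.58,), (1573.75,), (1983.94,)]

Reason: COALESCE vs CASE for NULL handling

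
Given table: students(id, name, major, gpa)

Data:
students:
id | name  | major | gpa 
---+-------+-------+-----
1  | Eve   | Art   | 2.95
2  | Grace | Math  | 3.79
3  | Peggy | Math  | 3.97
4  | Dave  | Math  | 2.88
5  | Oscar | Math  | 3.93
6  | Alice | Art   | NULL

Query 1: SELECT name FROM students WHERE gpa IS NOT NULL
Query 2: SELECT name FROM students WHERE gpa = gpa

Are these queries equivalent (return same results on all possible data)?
Yes, equivalent

Both queries return: [('Dave',), ('Eve',), ('Grace',), ('Oscar',), ('Peggy',)]

Reason: IS NOT NULL vs self-equality (both exclude NULLs)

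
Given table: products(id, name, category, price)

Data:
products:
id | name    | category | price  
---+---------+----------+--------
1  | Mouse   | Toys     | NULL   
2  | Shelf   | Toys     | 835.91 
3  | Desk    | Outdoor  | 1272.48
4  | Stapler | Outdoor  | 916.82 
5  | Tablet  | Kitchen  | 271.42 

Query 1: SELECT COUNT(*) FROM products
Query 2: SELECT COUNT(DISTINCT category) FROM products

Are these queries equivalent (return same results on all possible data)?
No, not equivalent

Query 1 returns: [(5,)]
Query 2 returns: [(3,)]

Reason: COUNT(*) counts rows, COUNT(DISTINCT category) counts unique categorys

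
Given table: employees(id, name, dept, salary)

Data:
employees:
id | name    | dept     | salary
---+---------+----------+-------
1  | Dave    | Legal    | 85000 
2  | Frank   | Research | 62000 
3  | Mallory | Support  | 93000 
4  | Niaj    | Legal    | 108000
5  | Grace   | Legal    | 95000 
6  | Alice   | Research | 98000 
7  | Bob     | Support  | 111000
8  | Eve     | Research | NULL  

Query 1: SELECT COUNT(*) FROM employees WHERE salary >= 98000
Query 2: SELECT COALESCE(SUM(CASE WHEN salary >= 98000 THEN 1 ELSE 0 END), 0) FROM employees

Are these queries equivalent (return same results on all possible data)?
Yes, equivalent

Both queries return: [(3,)]

Reason: COUNT with WHERE vs conditional SUM (COALESCE handles empty-table NULL)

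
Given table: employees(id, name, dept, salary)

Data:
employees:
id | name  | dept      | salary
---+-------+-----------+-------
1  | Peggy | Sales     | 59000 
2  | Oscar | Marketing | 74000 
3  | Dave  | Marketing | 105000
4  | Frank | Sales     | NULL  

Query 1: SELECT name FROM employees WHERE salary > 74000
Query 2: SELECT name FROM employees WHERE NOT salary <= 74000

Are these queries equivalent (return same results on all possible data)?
Yes, equivalent

Both queries return: [('Dave',)]

Reason: Both filter salary > 74000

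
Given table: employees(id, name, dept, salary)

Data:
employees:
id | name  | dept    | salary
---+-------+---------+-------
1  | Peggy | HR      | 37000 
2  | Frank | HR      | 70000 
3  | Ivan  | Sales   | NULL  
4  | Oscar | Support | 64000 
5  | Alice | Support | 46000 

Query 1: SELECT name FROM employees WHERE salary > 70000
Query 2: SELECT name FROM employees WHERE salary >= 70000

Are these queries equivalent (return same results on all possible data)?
No, not equivalent

Query 1 returns: []
Query 2 returns: [('Frank',)]

Reason: > vs >= gives different results when salary = 70000 exists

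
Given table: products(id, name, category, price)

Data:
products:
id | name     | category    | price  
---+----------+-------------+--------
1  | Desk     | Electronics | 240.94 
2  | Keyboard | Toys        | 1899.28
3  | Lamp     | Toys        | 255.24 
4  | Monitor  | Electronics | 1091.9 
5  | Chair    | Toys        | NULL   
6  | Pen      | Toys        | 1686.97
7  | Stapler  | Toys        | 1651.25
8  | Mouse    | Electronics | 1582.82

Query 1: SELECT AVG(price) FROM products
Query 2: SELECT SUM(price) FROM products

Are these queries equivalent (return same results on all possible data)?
No, not equivalent

Query 1 returns: [(1201.2,)]
Query 2 returns: [(8408.4,)]

Reason: AVG vs SUM give different aggregate values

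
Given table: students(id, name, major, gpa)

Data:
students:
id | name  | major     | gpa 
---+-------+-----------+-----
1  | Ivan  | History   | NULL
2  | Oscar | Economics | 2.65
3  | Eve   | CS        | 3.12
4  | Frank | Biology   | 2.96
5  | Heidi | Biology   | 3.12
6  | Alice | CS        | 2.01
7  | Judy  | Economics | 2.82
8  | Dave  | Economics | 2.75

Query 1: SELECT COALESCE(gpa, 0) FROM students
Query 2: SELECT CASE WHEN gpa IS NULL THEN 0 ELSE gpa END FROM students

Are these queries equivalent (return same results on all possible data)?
Yes, equivalent

Both queries return: [(0,), (2.01,), (2.65,), (2.75,), (2.82,), (2.96,), (3.12,), (3.12,)]

Reason: COALESCE vs CASE for NULL handling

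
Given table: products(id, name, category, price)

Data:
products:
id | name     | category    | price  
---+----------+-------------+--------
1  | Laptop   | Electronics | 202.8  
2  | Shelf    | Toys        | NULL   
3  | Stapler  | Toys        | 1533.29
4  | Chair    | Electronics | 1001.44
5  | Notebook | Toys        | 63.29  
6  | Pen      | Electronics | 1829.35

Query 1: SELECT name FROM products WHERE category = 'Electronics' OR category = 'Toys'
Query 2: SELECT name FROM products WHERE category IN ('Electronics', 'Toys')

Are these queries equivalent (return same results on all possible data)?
Yes, equivalent

Both queries return: [('Chair',), ('Laptop',), ('Notebook',), ('Pen',), ('Shelf',), ('Stapler',)]

Reason: OR vs IN are equivalent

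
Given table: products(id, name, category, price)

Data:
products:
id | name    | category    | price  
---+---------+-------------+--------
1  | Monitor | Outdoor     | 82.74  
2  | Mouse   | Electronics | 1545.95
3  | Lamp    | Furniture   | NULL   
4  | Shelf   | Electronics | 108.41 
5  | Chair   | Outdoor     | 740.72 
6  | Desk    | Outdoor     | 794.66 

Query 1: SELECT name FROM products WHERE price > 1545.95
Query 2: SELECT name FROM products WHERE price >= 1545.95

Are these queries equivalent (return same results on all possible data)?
No, not equivalent

Query 1 returns: []
Query 2 returns: [('Mouse',)]

Reason: > vs >= gives different results when price = 1545.95 exists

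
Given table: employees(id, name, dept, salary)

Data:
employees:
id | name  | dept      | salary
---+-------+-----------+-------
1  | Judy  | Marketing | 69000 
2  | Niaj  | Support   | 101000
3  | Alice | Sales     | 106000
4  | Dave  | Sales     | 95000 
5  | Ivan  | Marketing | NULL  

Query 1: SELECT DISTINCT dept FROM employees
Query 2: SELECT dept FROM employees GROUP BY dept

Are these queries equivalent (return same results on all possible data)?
Yes, equivalent

Both queries return: [('Marketing',), ('Sales',), ('Support',)]

Reason: Both get unique depts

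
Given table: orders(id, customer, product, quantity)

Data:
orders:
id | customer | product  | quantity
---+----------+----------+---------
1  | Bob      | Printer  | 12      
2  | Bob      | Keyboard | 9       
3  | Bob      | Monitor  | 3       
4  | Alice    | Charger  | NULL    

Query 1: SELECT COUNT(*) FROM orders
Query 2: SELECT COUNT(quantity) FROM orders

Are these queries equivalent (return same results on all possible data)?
No, not equivalent

Query 1 returns: [(4,)]
Query 2 returns: [(3,)]

Reason: COUNT(*) includes NULLs, COUNT(column) excludes them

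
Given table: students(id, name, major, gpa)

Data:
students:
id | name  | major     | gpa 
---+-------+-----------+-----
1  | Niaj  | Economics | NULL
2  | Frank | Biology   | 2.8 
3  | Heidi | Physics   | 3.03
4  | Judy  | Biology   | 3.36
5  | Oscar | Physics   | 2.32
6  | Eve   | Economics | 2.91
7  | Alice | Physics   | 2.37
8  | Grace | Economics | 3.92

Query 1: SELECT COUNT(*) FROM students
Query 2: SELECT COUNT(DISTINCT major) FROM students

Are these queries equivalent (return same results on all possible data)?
No, not equivalent

Query 1 returns: [(8,)]
Query 2 returns: [(3,)]

Reason: COUNT(*) counts rows, COUNT(DISTINCT major) counts unique majors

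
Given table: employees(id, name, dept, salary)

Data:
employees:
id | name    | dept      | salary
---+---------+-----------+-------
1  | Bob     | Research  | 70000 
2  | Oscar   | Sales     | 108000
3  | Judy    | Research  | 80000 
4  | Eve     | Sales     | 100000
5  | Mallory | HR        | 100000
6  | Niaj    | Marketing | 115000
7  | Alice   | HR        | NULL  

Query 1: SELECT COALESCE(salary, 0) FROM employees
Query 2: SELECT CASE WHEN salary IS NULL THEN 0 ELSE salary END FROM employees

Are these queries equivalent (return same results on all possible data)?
Yes, equivalent

Both queries return: [(0,), (70000,), (80000,), (100000,), (100000,), (108000,), (115000,)]

Reason: COALESCE vs CASE for NULL handling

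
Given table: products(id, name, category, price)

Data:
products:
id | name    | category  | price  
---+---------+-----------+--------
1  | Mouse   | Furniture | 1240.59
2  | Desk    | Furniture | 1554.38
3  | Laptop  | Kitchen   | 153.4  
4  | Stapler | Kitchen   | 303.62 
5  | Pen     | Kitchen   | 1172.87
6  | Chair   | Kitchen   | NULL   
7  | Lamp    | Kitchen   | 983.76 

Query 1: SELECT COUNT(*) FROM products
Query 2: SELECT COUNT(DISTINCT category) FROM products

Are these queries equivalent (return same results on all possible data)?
No, not equivalent

Query 1 returns: [(7,)]
Query 2 returns: [(2,)]

Reason: COUNT(*) counts rows, COUNT(DISTINCT category) counts unique categorys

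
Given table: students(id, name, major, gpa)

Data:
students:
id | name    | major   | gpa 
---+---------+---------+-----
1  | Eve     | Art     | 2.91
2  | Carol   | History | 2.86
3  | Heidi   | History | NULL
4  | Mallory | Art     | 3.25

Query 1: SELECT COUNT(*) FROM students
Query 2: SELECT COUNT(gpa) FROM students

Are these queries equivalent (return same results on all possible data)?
No, not equivalent

Query 1 returns: [(4,)]
Query 2 returns: [(3,)]

Reason: COUNT(*) includes NULLs, COUNT(column) excludes them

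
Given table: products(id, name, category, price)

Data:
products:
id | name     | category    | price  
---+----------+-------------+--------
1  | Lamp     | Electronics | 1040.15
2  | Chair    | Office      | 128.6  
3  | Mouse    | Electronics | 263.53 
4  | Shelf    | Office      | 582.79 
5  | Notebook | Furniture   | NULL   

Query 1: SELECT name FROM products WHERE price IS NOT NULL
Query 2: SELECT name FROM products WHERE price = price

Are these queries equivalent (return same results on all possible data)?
Yes, equivalent

Both queries return: [('Chair',), ('Lamp',), ('Mouse',), ('Shelf',)]

Reason: IS NOT NULL vs self-equality (both exclude NULLs)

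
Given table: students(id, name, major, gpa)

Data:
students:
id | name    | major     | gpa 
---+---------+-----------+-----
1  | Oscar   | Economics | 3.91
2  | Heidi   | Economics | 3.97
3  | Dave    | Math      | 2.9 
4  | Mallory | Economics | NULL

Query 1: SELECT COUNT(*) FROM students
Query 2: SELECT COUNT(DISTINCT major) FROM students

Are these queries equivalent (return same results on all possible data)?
No, not equivalent

Query 1 returns: [(4,)]
Query 2 returns: [(2,)]

Reason: COUNT(*) counts rows, COUNT(DISTINCT major) counts unique majors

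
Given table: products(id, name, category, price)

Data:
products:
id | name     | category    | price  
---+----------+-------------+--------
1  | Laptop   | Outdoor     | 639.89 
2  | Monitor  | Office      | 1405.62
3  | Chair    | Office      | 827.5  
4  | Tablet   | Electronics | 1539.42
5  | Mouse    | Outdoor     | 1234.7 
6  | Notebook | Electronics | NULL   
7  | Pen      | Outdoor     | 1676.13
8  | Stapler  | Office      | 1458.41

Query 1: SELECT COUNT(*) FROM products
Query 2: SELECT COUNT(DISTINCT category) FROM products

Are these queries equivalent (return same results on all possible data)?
No, not equivalent

Query 1 returns: [(8,)]
Query 2 returns: [(3,)]

Reason: COUNT(*) counts rows, COUNT(DISTINCT category) counts unique categorys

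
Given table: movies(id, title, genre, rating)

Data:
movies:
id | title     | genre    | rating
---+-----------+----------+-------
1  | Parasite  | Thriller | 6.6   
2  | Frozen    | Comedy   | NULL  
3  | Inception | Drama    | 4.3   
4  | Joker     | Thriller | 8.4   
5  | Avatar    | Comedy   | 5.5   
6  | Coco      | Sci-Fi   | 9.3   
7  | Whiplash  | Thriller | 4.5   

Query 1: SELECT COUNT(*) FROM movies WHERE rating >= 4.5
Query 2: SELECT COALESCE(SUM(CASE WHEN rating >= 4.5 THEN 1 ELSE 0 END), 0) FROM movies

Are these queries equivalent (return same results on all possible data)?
Yes, equivalent

Both queries return: [(5,)]

Reason: COUNT with WHERE vs conditional SUM (COALESCE handles empty-table NULL)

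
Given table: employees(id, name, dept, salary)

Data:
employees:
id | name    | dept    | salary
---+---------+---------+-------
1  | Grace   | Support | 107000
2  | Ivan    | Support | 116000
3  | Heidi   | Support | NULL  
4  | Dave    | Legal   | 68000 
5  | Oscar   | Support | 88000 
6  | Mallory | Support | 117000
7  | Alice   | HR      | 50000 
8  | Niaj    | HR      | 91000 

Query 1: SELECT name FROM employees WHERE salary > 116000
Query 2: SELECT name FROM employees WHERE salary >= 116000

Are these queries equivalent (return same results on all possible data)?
No, not equivalent

Query 1 returns: [('Mallory',)]
Query 2 returns: [('Ivan',), ('Mallory',)]

Reason: > vs >= gives different results when salary = 116000 exists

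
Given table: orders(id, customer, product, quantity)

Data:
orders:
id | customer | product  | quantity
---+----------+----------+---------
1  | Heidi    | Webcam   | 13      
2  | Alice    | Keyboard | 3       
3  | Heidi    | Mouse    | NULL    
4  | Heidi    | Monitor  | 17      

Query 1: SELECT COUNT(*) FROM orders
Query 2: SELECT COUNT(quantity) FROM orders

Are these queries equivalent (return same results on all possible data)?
No, not equivalent

Query 1 returns: [(4,)]
Query 2 returns: [(3,)]

Reason: COUNT(*) includes NULLs, COUNT(column) excludes them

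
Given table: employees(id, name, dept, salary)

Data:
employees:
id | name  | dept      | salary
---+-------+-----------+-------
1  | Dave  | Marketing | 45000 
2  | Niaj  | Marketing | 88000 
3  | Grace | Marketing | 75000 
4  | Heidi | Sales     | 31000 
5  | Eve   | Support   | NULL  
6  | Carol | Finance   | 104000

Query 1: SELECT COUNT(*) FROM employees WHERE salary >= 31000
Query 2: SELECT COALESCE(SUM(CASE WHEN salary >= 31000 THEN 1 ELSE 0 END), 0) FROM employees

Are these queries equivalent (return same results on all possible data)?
Yes, equivalent

Both queries return: [(5,)]

Reason: COUNT with WHERE vs conditional SUM (COALESCE handles empty-table NULL)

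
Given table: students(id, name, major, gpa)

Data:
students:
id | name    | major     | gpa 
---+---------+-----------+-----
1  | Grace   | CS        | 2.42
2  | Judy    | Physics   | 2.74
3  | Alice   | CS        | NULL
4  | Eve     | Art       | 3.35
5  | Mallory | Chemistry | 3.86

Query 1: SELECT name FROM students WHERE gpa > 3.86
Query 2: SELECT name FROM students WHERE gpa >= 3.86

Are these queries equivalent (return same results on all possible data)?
No, not equivalent

Query 1 returns: []
Query 2 returns: [('Mallory',)]

Reason: > vs >= gives different results when gpa = 3.86 exists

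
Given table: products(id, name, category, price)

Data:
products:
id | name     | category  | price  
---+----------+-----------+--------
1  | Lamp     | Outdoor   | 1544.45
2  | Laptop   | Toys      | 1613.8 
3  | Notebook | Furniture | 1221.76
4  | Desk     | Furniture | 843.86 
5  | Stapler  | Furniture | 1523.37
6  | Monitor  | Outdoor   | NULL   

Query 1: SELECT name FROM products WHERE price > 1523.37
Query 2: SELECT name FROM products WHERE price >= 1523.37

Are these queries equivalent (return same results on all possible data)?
No, not equivalent

Query 1 returns: [('Lamp',), ('Laptop',)]
Query 2 returns: [('Lamp',), ('Laptop',), ('Stapler',)]

Reason: > vs >= gives different results when price = 1523.37 exists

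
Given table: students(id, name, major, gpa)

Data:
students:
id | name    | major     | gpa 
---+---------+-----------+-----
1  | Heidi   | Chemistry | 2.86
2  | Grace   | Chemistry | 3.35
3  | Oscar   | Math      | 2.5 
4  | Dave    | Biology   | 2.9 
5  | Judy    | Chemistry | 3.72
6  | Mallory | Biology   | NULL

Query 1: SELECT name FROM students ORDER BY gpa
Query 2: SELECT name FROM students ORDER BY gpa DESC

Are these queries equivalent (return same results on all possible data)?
No, not equivalent

Query 1 returns: [('Mallory',), ('Oscar',), ('Heidi',), ('Dave',), ('Grace',), ('Judy',)]
Query 2 returns: [('Judy',), ('Grace',), ('Dave',), ('Heidi',), ('Oscar',), ('Mallory',)]

Reason: ASC vs DESC gives opposite ordering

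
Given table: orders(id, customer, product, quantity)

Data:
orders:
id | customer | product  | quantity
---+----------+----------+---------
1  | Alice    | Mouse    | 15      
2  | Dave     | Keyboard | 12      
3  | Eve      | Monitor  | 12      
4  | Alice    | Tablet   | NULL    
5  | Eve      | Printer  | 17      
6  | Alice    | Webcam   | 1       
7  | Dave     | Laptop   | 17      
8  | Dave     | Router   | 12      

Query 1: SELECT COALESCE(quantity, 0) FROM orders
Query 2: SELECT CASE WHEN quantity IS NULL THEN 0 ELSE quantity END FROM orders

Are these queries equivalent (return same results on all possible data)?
Yes, equivalent

Both queries return: [(0,), (1,), (12,), (12,), (12,), (15,), (17,), (17,)]

Reason: COALESCE vs CASE for NULL handling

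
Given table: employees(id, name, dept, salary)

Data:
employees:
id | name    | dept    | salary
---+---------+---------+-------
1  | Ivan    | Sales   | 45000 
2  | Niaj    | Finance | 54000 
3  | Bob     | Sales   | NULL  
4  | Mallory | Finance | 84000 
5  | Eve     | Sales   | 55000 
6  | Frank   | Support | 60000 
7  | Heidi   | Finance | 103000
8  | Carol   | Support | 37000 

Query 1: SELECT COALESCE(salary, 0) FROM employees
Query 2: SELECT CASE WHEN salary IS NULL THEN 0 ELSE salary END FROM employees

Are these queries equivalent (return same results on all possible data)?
Yes, equivalent

Both queries return: [(0,), (37000,), (45000,), (54000,), (55000,), (60000,), (84000,), (103000,)]

Reason: COALESCE vs CASE for NULL handling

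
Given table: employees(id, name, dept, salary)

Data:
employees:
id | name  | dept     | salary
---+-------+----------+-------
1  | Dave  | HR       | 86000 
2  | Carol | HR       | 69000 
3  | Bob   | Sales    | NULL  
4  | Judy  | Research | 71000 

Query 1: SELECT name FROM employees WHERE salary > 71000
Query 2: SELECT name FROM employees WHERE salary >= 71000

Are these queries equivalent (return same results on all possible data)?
No, not equivalent

Query 1 returns: [('Dave',)]
Query 2 returns: [('Dave',), ('Judy',)]

Reason: > vs >= gives different results when salary = 71000 exists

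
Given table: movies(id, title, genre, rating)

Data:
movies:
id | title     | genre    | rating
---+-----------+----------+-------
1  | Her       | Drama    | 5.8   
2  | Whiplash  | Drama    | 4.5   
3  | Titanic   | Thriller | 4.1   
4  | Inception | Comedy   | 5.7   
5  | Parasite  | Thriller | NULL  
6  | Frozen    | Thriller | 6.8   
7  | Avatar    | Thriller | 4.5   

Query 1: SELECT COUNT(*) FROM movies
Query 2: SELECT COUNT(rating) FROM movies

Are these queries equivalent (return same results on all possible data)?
No, not equivalent

Query 1 returns: [(7,)]
Query 2 returns: [(6,)]

Reason: COUNT(*) includes NULLs, COUNT(column) excludes them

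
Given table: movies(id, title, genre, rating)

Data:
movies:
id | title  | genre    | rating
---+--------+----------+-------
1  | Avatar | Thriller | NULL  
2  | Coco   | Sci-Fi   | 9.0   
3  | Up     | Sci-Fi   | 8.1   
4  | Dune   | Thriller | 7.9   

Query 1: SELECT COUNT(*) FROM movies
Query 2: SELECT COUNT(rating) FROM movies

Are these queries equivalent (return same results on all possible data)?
No, not equivalent

Query 1 returns: [(4,)]
Query 2 returns: [(3,)]

Reason: COUNT(*) includes NULLs, COUNT(column) excludes them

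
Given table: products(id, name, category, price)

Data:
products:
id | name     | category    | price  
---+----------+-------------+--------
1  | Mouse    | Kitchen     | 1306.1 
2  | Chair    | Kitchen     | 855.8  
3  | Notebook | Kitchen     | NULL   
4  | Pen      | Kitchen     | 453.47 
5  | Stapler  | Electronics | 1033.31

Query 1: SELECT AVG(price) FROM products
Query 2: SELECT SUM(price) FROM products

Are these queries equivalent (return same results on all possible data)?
No, not equivalent

Query 1 returns: [(912.17,)]
Query 2 returns: [(3648.68,)]

Reason: AVG vs SUM give different aggregate values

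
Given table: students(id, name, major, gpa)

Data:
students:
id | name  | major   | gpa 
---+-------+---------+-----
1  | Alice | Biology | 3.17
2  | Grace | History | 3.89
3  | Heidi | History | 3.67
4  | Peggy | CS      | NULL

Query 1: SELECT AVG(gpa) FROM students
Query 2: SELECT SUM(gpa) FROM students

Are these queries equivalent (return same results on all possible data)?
No, not equivalent

Query 1 returns: [(3.5766666666666667,)]
Query 2 returns: [(10.73,)]

Reason: AVG vs SUM give different aggregate values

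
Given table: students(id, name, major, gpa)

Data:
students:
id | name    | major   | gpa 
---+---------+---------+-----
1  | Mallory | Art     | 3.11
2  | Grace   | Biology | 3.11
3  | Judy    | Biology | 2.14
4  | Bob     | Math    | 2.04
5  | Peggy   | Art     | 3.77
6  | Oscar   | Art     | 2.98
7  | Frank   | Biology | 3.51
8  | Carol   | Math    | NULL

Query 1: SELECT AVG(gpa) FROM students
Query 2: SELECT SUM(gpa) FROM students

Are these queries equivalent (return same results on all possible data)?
No, not equivalent

Query 1 returns: [(2.9514285714285715,)]
Query 2 returns: [(20.66,)]

Reason: AVG vs SUM give different aggregate values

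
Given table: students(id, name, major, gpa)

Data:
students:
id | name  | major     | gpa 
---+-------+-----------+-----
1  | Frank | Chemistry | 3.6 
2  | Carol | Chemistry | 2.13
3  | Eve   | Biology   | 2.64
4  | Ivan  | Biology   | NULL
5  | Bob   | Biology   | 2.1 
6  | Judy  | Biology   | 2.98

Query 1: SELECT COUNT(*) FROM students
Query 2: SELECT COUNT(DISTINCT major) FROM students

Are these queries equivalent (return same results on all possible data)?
No, not equivalent

Query 1 returns: [(6,)]
Query 2 returns: [(2,)]

Reason: COUNT(*) counts rows, COUNT(DISTINCT major) counts unique majors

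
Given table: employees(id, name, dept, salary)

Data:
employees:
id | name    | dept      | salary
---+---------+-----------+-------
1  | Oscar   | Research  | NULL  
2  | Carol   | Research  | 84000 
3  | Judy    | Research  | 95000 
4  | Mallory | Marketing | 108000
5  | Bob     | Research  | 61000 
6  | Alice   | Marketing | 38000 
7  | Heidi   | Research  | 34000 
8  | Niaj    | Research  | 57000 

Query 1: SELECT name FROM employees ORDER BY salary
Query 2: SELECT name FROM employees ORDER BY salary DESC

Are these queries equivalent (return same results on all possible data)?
No, not equivalent

Query 1 returns: [('Oscar',), ('Heidi',), ('Alice',), ('Niaj',), ('Bob',), ('Carol',), ('Judy',), ('Mallory',)]
Query 2 returns: [('Mallory',), ('Judy',), ('Carol',), ('Bob',), ('Niaj',), ('Alice',), ('Heidi',), ('Oscar',)]

Reason: ASC vs DESC gives opposite ordering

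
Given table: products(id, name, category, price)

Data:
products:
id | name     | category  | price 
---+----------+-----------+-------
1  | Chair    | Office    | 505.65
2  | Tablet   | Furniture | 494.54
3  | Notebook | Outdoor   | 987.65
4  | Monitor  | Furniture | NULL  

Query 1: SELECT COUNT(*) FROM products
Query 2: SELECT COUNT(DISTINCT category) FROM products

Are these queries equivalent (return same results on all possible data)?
No, not equivalent

Query 1 returns: [(4,)]
Query 2 returns: [(3,)]

Reason: COUNT(*) counts rows, COUNT(DISTINCT category) counts unique categorys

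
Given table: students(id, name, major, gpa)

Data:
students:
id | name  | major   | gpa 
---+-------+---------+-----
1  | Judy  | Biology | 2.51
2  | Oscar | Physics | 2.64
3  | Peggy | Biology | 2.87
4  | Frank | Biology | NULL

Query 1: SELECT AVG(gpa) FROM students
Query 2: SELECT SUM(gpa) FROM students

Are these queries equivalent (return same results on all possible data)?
No, not equivalent

Query 1 returns: [(2.6733333333333333,)]
Query 2 returns: [(8.02,)]

Reason: AVG vs SUM give different aggregate values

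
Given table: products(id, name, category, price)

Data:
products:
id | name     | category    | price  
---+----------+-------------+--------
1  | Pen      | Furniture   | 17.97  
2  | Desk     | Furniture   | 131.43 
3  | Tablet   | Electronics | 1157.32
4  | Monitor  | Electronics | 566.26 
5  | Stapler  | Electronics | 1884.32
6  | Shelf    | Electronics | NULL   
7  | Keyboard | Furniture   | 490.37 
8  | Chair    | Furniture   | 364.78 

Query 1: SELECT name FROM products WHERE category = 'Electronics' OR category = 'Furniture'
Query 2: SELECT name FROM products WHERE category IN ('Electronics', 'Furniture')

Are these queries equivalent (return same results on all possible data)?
Yes, equivalent

Both queries return: [('Chair',), ('Desk',), ('Keyboard',), ('Monitor',), ('Pen',), ('Shelf',), ('Stapler',), ('Tablet',)]

Reason: OR vs IN are equivalent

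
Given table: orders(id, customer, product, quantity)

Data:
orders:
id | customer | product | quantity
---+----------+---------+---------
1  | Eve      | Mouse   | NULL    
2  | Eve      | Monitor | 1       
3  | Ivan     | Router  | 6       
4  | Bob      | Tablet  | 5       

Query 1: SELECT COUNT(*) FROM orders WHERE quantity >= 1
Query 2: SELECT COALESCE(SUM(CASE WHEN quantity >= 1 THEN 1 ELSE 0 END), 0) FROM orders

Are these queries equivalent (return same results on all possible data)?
Yes, equivalent

Both queries return: [(3,)]

Reason: COUNT with WHERE vs conditional SUM (COALESCE handles empty-table NULL)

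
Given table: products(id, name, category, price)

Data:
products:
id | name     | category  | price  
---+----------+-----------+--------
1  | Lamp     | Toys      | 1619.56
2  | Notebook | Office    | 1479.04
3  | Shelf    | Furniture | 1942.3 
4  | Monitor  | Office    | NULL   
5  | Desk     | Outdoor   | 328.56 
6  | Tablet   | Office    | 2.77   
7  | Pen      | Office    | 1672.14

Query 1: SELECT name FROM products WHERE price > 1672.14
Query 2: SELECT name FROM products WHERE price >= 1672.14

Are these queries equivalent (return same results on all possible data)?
No, not equivalent

Query 1 returns: [('Shelf',)]
Query 2 returns: [('Shelf',), ('Pen',)]

Reason: > vs >= gives different results when price = 1672.14 exists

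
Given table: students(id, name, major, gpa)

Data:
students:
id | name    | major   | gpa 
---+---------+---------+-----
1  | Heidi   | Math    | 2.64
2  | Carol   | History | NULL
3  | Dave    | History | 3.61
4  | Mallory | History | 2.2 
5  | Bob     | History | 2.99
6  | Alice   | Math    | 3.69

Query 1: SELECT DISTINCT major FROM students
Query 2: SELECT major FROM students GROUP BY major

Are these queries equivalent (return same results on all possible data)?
Yes, equivalent

Both queries return: [('History',), ('Math',)]

Reason: Both get unique majors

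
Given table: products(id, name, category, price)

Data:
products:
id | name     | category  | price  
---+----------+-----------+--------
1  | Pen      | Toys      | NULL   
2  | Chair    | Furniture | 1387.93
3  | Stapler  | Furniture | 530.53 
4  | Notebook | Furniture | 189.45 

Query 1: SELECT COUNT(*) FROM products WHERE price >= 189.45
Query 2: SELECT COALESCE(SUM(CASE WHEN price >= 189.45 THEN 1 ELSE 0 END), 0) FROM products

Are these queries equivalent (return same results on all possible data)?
Yes, equivalent

Both queries return: [(3,)]

Reason: COUNT with WHERE vs conditional SUM (COALESCE handles empty-table NULL)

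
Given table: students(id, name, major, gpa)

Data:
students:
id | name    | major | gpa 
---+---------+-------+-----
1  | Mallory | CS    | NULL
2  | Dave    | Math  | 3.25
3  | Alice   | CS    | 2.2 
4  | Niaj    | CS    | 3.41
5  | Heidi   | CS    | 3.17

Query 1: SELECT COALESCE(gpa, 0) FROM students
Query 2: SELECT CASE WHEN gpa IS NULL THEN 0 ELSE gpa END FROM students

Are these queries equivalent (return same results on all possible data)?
Yes, equivalent

Both queries return: [(0,), (2.2,), (3.17,), (3.25,), (3.41,)]

Reason: COALESCE vs CASE for NULL handling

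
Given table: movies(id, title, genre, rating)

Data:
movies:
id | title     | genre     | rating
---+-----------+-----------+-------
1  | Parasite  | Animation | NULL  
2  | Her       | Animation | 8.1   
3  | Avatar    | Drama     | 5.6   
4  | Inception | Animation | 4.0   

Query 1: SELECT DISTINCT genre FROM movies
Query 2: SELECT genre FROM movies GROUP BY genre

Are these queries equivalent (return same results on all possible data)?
Yes, equivalent

Both queries return: [('Animation',), ('Drama',)]

Reason: Both get unique genres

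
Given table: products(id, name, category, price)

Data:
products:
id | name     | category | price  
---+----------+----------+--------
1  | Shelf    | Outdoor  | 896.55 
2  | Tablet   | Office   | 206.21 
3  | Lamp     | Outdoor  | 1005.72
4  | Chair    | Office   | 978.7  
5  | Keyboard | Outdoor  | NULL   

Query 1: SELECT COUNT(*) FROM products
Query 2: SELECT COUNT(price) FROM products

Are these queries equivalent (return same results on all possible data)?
No, not equivalent

Query 1 returns: [(5,)]
Query 2 returns: [(4,)]

Reason: COUNT(*) includes NULLs, COUNT(column) excludes them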